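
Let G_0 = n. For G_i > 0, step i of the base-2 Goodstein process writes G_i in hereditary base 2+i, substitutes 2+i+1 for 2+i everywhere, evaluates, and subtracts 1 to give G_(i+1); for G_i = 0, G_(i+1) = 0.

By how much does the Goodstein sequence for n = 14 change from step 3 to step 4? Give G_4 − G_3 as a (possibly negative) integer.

307841

G_0=14  [base 2] 2^(2 + 1) + 2^2 + 2  →[2↦3]→  3^(3 + 1) + 3^3 + 3 = 111  −1 ⇒ G_1=110
G_1=110  [base 3] 3^(3 + 1) + 3^3 + 2  →[3↦4]→  4^(4 + 1) + 4^4 + 2 = 1282  −1 ⇒ G_2=1281
G_2=1281  [base 4] 4^(4 + 1) + 4^4 + 1  →[4↦5]→  5^(5 + 1) + 5^5 + 1 = 18751  −1 ⇒ G_3=18750
G_3=18750  [base 5] 5^(5 + 1) + 5^5  →[5↦6]→  6^(6 + 1) + 6^6 = 326592  −1 ⇒ G_4=326591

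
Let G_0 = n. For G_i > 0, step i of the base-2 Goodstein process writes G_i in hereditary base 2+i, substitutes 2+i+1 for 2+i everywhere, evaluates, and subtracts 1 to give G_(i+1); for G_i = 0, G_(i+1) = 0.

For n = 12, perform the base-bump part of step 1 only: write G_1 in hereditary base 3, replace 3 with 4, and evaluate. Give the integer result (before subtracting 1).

[0] 12 ≡ 2^(2 + 1) + 2^2 (base 2). Lift 3: 108. −1: 107.
[1] 107 ≡ 3^(3 + 1) + 2·3^2 + 2·3 + 2 (base 3). Lift 4: 1066. −1: 1065.

1066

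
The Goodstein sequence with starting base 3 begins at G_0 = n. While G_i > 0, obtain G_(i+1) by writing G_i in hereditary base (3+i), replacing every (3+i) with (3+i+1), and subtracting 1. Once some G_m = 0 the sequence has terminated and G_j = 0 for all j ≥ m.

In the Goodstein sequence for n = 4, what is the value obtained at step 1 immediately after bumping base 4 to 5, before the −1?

base 3: 4 = 3 + 1; at 4: 4 + 1 = 5; next = 4
base 4: 4 = 4; at 5: 5 = 5; next = 4

5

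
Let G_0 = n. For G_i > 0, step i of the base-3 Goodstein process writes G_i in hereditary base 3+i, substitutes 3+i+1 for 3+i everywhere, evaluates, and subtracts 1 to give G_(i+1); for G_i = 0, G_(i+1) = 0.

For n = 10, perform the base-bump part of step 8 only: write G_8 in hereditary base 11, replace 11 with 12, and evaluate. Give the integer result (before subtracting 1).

step 0: 10 = 3^2 + 1; sub 4 for 3: 4^2 + 1; = 17; G_1 = 17−1 = 16
step 1: 16 = 4^2; sub 5 for 4: 5^2; = 25; G_2 = 25−1 = 24
step 2: 24 = 4·5 + 4; sub 6 for 5: 4·6 + 4; = 28; G_3 = 28−1 = 27
step 3: 27 = 4·6 + 3; sub 7 for 6: 4·7 + 3; = 31; G_4 = 31−1 = 30
step 4: 30 = 4·7 + 2; sub 8 for 7: 4·8 + 2; = 34; G_5 = 34−1 = 33
step 5: 33 = 4·8 + 1; sub 9 for 8: 4·9 + 1; = 37; G_6 = 37−1 = 36
step 6: 36 = 4·9; sub 10 for 9: 4·10; = 40; G_7 = 40−1 = 39
step 7: 39 = 3·10 + 9; sub 11 for 10: 3·11 + 9; = 42; G_8 = 42−1 = 41

44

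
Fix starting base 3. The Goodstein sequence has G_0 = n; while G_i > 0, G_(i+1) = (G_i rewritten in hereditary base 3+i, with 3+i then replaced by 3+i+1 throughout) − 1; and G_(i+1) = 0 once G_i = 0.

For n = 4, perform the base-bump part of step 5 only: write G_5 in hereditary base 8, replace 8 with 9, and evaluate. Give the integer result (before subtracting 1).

1

G_0 = 4. HB_3(4) = 3 + 1. Bump = 5. G_1 = 4.
G_1 = 4. HB_4(4) = 4. Bump = 5. G_2 = 4.
G_2 = 4. HB_5(4) = 4. Bump = 4. G_3 = 3.
G_3 = 3. HB_6(3) = 3. Bump = 3. G_4 = 2.
G_4 = 2. HB_7(2) = 2. Bump = 2. G_5 = 1.
G_5 = 1. HB_8(1) = 1. Bump = 1. G_6 = 0.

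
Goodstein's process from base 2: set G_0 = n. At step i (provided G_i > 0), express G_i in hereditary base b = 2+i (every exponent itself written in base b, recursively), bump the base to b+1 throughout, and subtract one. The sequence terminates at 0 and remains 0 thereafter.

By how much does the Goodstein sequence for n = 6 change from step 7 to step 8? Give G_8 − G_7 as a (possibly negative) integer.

223404

G_0=6  [base 2] 2^2 + 2  →[2↦3]→  3^3 + 3 = 30  −1 ⇒ G_1=29
G_1=29  [base 3] 3^3 + 2  →[3↦4]→  4^4 + 2 = 258  −1 ⇒ G_2=257
G_2=257  [base 4] 4^4 + 1  →[4↦5]→  5^5 + 1 = 3126  −1 ⇒ G_3=3125
G_3=3125  [base 5] 5^5  →[5↦6]→  6^6 = 46656  −1 ⇒ G_4=46655
G_4=46655  [base 6] 5·6^5 + 5·6^4 + 5·6^3 + 5·6^2 + 5·6 + 5  →[6↦7]→  5·7^5 + 5·7^4 + 5·7^3 + 5·7^2 + 5·7 + 5 = 98040  −1 ⇒ G_5=98039
G_5=98039  [base 7] 5·7^5 + 5·7^4 + 5·7^3 + 5·7^2 + 5·7 + 4  →[7↦8]→  5·8^5 + 5·8^4 + 5·8^3 + 5·8^2 + 5·8 + 4 = 187244  −1 ⇒ G_6=187243
G_6=187243  [base 8] 5·8^5 + 5·8^4 + 5·8^3 + 5·8^2 + 5·8 + 3  →[8↦9]→  5·9^5 + 5·9^4 + 5·9^3 + 5·9^2 + 5·9 + 3 = 332148  −1 ⇒ G_7=332147
G_7=332147  [base 9] 5·9^5 + 5·9^4 + 5·9^3 + 5·9^2 + 5·9 + 2  →[9↦10]→  5·10^5 + 5·10^4 + 5·10^3 + 5·10^2 + 5·10 + 2 = 555552  −1 ⇒ G_8=555551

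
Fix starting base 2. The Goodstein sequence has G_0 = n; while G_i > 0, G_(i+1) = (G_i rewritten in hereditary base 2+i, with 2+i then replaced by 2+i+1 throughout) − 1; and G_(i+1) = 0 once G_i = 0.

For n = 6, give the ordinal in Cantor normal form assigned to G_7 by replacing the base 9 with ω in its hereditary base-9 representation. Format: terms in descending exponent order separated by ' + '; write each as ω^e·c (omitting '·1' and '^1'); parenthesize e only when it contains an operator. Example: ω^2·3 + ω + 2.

G_0 = 6. HB_2(6) = 2^2 + 2. Bump = 30. G_1 = 29.
G_1 = 29. HB_3(29) = 3^3 + 2. Bump = 258. G_2 = 257.
G_2 = 257. HB_4(257) = 4^4 + 1. Bump = 3126. G_3 = 3125.
G_3 = 3125. HB_5(3125) = 5^5. Bump = 46656. G_4 = 46655.
G_4 = 46655. HB_6(46655) = 5·6^5 + 5·6^4 + 5·6^3 + 5·6^2 + 5·6 + 5. Bump = 98040. G_5 = 98039.
G_5 = 98039. HB_7(98039) = 5·7^5 + 5·7^4 + 5·7^3 + 5·7^2 + 5·7 + 4. Bump = 187244. G_6 = 187243.
G_6 = 187243. HB_8(187243) = 5·8^5 + 5·8^4 + 5·8^3 + 5·8^2 + 5·8 + 3. Bump = 332148. G_7 = 332147.
G_7 = 332147. HB_9(332147) = 5·9^5 + 5·9^4 + 5·9^3 + 5·9^2 + 5·9 + 2. Bump = 555552. G_8 = 555551.

ω^5·5 + ω^4·5 + ω^3·5 + ω^2·5 + ω·5 + 2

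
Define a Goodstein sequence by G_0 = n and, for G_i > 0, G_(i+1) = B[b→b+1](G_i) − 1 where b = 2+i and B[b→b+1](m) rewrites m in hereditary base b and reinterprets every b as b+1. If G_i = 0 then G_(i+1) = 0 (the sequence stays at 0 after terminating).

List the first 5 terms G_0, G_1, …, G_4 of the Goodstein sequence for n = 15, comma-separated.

15, 111, 1283, 18752, 326593

step 0: 15 = 2^(2 + 1) + 2^2 + 2 + 1; sub 3 for 2: 3^(3 + 1) + 3^3 + 3 + 1; = 112; G_1 = 112−1 = 111
step 1: 111 = 3^(3 + 1) + 3^3 + 3; sub 4 for 3: 4^(4 + 1) + 4^4 + 4; = 1284; G_2 = 1284−1 = 1283
step 2: 1283 = 4^(4 + 1) + 4^4 + 3; sub 5 for 4: 5^(5 + 1) + 5^5 + 3; = 18753; G_3 = 18753−1 = 18752
step 3: 18752 = 5^(5 + 1) + 5^5 + 2; sub 6 for 5: 6^(6 + 1) + 6^6 + 2; = 326594; G_4 = 326594−1 = 326593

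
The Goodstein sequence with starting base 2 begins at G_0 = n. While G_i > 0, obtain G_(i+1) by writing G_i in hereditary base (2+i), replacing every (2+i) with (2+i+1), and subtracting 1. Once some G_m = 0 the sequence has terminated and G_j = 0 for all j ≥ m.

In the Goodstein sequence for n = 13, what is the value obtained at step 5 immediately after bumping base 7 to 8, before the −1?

134219480

13 —HB2→ 2^(2 + 1) + 2^2 + 1 —bump→ 3^(3 + 1) + 3^3 + 1 = 109 —(−1)→ 108
108 —HB3→ 3^(3 + 1) + 3^3 —bump→ 4^(4 + 1) + 4^4 = 1280 —(−1)→ 1279
1279 —HB4→ 4^(4 + 1) + 3·4^3 + 3·4^2 + 3·4 + 3 —bump→ 5^(5 + 1) + 3·5^3 + 3·5^2 + 3·5 + 3 = 16093 —(−1)→ 16092
16092 —HB5→ 5^(5 + 1) + 3·5^3 + 3·5^2 + 3·5 + 2 —bump→ 6^(6 + 1) + 3·6^3 + 3·6^2 + 3·6 + 2 = 280712 —(−1)→ 280711
280711 —HB6→ 6^(6 + 1) + 3·6^3 + 3·6^2 + 3·6 + 1 —bump→ 7^(7 + 1) + 3·7^3 + 3·7^2 + 3·7 + 1 = 5765999 —(−1)→ 5765998
5765998 —HB7→ 7^(7 + 1) + 3·7^3 + 3·7^2 + 3·7 —bump→ 8^(8 + 1) + 3·8^3 + 3·8^2 + 3·8 = 134219480 —(−1)→ 134219479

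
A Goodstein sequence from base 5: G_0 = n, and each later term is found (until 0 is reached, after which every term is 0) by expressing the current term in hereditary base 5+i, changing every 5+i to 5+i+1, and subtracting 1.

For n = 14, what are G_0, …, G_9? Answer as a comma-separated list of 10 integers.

14, 15, 16, 17, 18, 19, 19, 19, 19, 19

(0) 14|_5 = 2·5 + 4 ↦ 2·6 + 4|_6 = 16 ⇒ 15
(1) 15|_6 = 2·6 + 3 ↦ 2·7 + 3|_7 = 17 ⇒ 16
(2) 16|_7 = 2·7 + 2 ↦ 2·8 + 2|_8 = 18 ⇒ 17
(3) 17|_8 = 2·8 + 1 ↦ 2·9 + 1|_9 = 19 ⇒ 18
(4) 18|_9 = 2·9 ↦ 2·10|_10 = 20 ⇒ 19
(5) 19|_10 = 10 + 9 ↦ 11 + 9|_11 = 20 ⇒ 19
(6) 19|_11 = 11 + 8 ↦ 12 + 8|_12 = 20 ⇒ 19
(7) 19|_12 = 12 + 7 ↦ 13 + 7|_13 = 20 ⇒ 19
(8) 19|_13 = 13 + 6 ↦ 14 + 6|_14 = 20 ⇒ 19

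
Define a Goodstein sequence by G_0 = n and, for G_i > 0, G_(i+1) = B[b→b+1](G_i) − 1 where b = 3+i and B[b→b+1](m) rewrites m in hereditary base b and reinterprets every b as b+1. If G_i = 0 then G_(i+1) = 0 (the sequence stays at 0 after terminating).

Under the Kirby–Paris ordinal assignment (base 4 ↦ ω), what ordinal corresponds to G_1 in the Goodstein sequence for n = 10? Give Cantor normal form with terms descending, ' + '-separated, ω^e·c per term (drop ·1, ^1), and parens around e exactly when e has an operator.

ω^2

10 —HB3→ 3^2 + 1 —bump→ 4^2 + 1 = 17 —(−1)→ 16
16 —HB4→ 4^2 —bump→ 5^2 = 25 —(−1)→ 24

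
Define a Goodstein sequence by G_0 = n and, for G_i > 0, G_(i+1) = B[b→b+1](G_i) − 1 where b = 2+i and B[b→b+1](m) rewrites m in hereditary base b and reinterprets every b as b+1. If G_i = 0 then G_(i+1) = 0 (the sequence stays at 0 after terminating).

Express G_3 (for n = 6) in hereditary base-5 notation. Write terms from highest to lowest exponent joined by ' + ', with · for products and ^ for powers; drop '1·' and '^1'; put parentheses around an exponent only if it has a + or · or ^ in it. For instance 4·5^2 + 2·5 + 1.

step 0: 6 = 2^2 + 2; sub 3 for 2: 3^3 + 3; = 30; G_1 = 30−1 = 29
step 1: 29 = 3^3 + 2; sub 4 for 3: 4^4 + 2; = 258; G_2 = 258−1 = 257
step 2: 257 = 4^4 + 1; sub 5 for 4: 5^5 + 1; = 3126; G_3 = 3126−1 = 3125
step 3: 3125 = 5^5; sub 6 for 5: 6^6; = 46656; G_4 = 46656−1 = 46655

5^5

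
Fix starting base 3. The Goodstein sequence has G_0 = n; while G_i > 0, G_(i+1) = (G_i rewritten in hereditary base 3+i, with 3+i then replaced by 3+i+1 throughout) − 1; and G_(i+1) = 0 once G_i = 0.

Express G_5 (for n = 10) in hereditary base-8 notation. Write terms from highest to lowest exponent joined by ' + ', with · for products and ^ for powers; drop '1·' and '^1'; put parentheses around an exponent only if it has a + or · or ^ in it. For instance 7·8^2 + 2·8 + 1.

(0) 10|_3 = 3^2 + 1 ↦ 4^2 + 1|_4 = 17 ⇒ 16
(1) 16|_4 = 4^2 ↦ 5^2|_5 = 25 ⇒ 24
(2) 24|_5 = 4·5 + 4 ↦ 4·6 + 4|_6 = 28 ⇒ 27
(3) 27|_6 = 4·6 + 3 ↦ 4·7 + 3|_7 = 31 ⇒ 30
(4) 30|_7 = 4·7 + 2 ↦ 4·8 + 2|_8 = 34 ⇒ 33
(5) 33|_8 = 4·8 + 1 ↦ 4·9 + 1|_9 = 37 ⇒ 36

4·8 + 1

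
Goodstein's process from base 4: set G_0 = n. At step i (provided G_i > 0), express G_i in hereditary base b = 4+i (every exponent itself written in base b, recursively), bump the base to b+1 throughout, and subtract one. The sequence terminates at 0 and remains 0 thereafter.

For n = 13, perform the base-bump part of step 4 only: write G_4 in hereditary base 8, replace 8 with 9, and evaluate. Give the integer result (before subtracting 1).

21

base 4: 13 = 3·4 + 1; at 5: 3·5 + 1 = 16; next = 15
base 5: 15 = 3·5; at 6: 3·6 = 18; next = 17
base 6: 17 = 2·6 + 5; at 7: 2·7 + 5 = 19; next = 18
base 7: 18 = 2·7 + 4; at 8: 2·8 + 4 = 20; next = 19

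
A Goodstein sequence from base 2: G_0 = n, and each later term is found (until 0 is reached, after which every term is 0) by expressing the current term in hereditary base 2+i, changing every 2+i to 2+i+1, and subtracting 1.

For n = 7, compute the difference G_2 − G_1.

229

G_0=7  [base 2] 2^2 + 2 + 1  →[2↦3]→  3^3 + 3 + 1 = 31  −1 ⇒ G_1=30
G_1=30  [base 3] 3^3 + 3  →[3↦4]→  4^4 + 4 = 260  −1 ⇒ G_2=259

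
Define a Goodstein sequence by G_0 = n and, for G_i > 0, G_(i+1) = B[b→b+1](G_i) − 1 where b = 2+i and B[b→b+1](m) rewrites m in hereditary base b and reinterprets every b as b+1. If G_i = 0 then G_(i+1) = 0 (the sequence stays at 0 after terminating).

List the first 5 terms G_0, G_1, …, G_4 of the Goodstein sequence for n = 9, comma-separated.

9, 81, 1023, 9842, 140743

G_0 = 9. HB_2(9) = 2^(2 + 1) + 1. Bump = 82. G_1 = 81.
G_1 = 81. HB_3(81) = 3^(3 + 1). Bump = 1024. G_2 = 1023.
G_2 = 1023. HB_4(1023) = 3·4^4 + 3·4^3 + 3·4^2 + 3·4 + 3. Bump = 9843. G_3 = 9842.
G_3 = 9842. HB_5(9842) = 3·5^5 + 3·5^3 + 3·5^2 + 3·5 + 2. Bump = 140744. G_4 = 140743.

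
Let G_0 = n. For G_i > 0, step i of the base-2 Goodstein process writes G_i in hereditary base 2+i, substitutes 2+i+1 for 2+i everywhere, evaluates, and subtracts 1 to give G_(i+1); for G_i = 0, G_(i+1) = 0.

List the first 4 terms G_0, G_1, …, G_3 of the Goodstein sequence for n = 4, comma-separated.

4, 26, 41, 60

(0) 4|_2 = 2^2 ↦ 3^3|_3 = 27 ⇒ 26
(1) 26|_3 = 2·3^2 + 2·3 + 2 ↦ 2·4^2 + 2·4 + 2|_4 = 42 ⇒ 41
(2) 41|_4 = 2·4^2 + 2·4 + 1 ↦ 2·5^2 + 2·5 + 1|_5 = 61 ⇒ 60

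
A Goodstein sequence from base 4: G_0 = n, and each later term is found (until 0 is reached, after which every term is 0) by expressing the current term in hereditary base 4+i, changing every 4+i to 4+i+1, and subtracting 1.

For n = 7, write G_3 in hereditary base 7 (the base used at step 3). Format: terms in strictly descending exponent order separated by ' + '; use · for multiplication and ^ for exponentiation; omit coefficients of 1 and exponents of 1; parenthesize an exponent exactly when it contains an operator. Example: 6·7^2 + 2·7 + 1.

7

G_0 = 7. HB_4(7) = 4 + 3. Bump = 8. G_1 = 7.
G_1 = 7. HB_5(7) = 5 + 2. Bump = 8. G_2 = 7.
G_2 = 7. HB_6(7) = 6 + 1. Bump = 8. G_3 = 7.
G_3 = 7. HB_7(7) = 7. Bump = 8. G_4 = 7.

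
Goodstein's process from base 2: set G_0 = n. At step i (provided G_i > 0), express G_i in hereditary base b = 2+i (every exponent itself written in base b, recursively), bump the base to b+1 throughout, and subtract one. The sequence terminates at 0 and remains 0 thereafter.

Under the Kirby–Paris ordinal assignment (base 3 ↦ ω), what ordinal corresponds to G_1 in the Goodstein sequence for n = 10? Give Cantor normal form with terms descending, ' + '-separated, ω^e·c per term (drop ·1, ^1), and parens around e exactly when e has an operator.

base 2: 10 = 2^(2 + 1) + 2; at 3: 3^(3 + 1) + 3 = 84; next = 83
base 3: 83 = 3^(3 + 1) + 2; at 4: 4^(4 + 1) + 2 = 1026; next = 1025

ω^(ω + 1) + 2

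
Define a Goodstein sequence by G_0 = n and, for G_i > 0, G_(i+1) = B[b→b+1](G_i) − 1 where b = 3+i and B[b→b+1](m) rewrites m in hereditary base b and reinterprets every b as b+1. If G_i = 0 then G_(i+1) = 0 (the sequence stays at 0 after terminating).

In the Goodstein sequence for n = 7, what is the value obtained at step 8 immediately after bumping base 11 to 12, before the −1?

(0) 7|_3 = 2·3 + 1 ↦ 2·4 + 1|_4 = 9 ⇒ 8
(1) 8|_4 = 2·4 ↦ 2·5|_5 = 10 ⇒ 9
(2) 9|_5 = 5 + 4 ↦ 6 + 4|_6 = 10 ⇒ 9
(3) 9|_6 = 6 + 3 ↦ 7 + 3|_7 = 10 ⇒ 9
(4) 9|_7 = 7 + 2 ↦ 8 + 2|_8 = 10 ⇒ 9
(5) 9|_8 = 8 + 1 ↦ 9 + 1|_9 = 10 ⇒ 9
(6) 9|_9 = 9 ↦ 10|_10 = 10 ⇒ 9
(7) 9|_10 = 9 ↦ 9|_11 = 9 ⇒ 8

8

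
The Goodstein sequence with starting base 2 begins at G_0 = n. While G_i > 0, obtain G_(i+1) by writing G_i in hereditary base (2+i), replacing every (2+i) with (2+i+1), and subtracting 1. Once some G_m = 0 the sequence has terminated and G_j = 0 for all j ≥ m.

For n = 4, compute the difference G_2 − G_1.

(0) 4|_2 = 2^2 ↦ 3^3|_3 = 27 ⇒ 26
(1) 26|_3 = 2·3^2 + 2·3 + 2 ↦ 2·4^2 + 2·4 + 2|_4 = 42 ⇒ 41

15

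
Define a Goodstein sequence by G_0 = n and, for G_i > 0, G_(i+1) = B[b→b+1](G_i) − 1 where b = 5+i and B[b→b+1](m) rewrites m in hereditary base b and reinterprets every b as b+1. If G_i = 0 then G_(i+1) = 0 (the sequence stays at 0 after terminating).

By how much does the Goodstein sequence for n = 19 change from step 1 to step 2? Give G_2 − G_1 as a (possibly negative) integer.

2

G_0=19  [base 5] 3·5 + 4  →[5↦6]→  3·6 + 4 = 22  −1 ⇒ G_1=21
G_1=21  [base 6] 3·6 + 3  →[6↦7]→  3·7 + 3 = 24  −1 ⇒ G_2=23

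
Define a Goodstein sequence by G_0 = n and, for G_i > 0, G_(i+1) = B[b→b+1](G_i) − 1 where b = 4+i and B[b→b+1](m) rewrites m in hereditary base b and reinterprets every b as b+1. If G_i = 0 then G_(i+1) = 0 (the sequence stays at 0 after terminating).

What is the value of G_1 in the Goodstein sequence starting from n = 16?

[0] 16 ≡ 4^2 (base 4). Lift 5: 25. −1: 24.
[1] 24 ≡ 4·5 + 4 (base 5). Lift 6: 28. −1: 27.

24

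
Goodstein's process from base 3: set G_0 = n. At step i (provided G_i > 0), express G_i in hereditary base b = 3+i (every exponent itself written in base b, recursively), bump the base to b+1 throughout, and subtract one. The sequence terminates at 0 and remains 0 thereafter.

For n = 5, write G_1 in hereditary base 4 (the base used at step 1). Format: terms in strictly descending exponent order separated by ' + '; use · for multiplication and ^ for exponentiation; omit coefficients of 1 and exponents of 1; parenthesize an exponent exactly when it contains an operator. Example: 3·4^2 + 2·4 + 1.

4 + 1

[0] 5 ≡ 3 + 2 (base 3). Lift 4: 6. −1: 5.
[1] 5 ≡ 4 + 1 (base 4). Lift 5: 6. −1: 5.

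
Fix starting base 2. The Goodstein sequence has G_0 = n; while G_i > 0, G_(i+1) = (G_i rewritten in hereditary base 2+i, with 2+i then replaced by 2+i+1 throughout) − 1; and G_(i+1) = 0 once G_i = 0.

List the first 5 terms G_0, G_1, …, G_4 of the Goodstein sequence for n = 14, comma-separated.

step 0: 14 = 2^(2 + 1) + 2^2 + 2; sub 3 for 2: 3^(3 + 1) + 3^3 + 3; = 111; G_1 = 111−1 = 110
step 1: 110 = 3^(3 + 1) + 3^3 + 2; sub 4 for 3: 4^(4 + 1) + 4^4 + 2; = 1282; G_2 = 1282−1 = 1281
step 2: 1281 = 4^(4 + 1) + 4^4 + 1; sub 5 for 4: 5^(5 + 1) + 5^5 + 1; = 18751; G_3 = 18751−1 = 18750
step 3: 18750 = 5^(5 + 1) + 5^5; sub 6 for 5: 6^(6 + 1) + 6^6; = 326592; G_4 = 326592−1 = 326591

14, 110, 1281, 18750, 326591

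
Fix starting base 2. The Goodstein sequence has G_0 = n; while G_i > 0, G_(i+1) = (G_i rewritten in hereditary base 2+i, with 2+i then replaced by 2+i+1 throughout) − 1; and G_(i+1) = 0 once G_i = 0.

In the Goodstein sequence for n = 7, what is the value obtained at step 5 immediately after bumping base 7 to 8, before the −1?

(0) 7|_2 = 2^2 + 2 + 1 ↦ 3^3 + 3 + 1|_3 = 31 ⇒ 30
(1) 30|_3 = 3^3 + 3 ↦ 4^4 + 4|_4 = 260 ⇒ 259
(2) 259|_4 = 4^4 + 3 ↦ 5^5 + 3|_5 = 3128 ⇒ 3127
(3) 3127|_5 = 5^5 + 2 ↦ 6^6 + 2|_6 = 46658 ⇒ 46657
(4) 46657|_6 = 6^6 + 1 ↦ 7^7 + 1|_7 = 823544 ⇒ 823543
(5) 823543|_7 = 7^7 ↦ 8^8|_8 = 16777216 ⇒ 16777215

16777216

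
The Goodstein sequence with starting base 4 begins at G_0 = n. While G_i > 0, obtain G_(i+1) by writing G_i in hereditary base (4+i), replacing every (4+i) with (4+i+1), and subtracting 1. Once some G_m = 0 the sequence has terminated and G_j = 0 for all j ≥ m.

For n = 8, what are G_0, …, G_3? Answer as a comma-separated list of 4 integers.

G_0=8  [base 4] 2·4  →[4↦5]→  2·5 = 10  −1 ⇒ G_1=9
G_1=9  [base 5] 5 + 4  →[5↦6]→  6 + 4 = 10  −1 ⇒ G_2=9
G_2=9  [base 6] 6 + 3  →[6↦7]→  7 + 3 = 10  −1 ⇒ G_3=9

8, 9, 9, 9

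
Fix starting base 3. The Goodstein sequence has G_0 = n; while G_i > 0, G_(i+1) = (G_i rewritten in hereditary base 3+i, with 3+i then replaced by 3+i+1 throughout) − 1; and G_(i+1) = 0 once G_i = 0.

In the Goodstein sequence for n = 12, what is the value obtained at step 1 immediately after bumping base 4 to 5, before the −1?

12 —HB3→ 3^2 + 3 —bump→ 4^2 + 4 = 20 —(−1)→ 19
19 —HB4→ 4^2 + 3 —bump→ 5^2 + 3 = 28 —(−1)→ 27

28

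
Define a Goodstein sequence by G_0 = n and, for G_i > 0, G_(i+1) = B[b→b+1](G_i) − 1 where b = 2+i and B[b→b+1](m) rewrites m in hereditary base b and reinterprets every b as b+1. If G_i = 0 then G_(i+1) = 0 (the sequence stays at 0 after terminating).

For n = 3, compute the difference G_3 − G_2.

3 —HB2→ 2 + 1 —bump→ 3 + 1 = 4 —(−1)→ 3
3 —HB3→ 3 —bump→ 4 = 4 —(−1)→ 3
3 —HB4→ 3 —bump→ 3 = 3 —(−1)→ 2

-1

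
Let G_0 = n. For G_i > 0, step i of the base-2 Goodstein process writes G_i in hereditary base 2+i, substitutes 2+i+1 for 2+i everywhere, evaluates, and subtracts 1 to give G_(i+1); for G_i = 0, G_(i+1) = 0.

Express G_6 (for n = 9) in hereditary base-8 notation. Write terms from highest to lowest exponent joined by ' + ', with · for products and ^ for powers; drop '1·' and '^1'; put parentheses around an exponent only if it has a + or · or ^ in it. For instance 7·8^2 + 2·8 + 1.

3·8^8 + 3·8^3 + 3·8^2 + 2·8 + 7

G_0=9  [base 2] 2^(2 + 1) + 1  →[2↦3]→  3^(3 + 1) + 1 = 82  −1 ⇒ G_1=81
G_1=81  [base 3] 3^(3 + 1)  →[3↦4]→  4^(4 + 1) = 1024  −1 ⇒ G_2=1023
G_2=1023  [base 4] 3·4^4 + 3·4^3 + 3·4^2 + 3·4 + 3  →[4↦5]→  3·5^5 + 3·5^3 + 3·5^2 + 3·5 + 3 = 9843  −1 ⇒ G_3=9842
G_3=9842  [base 5] 3·5^5 + 3·5^3 + 3·5^2 + 3·5 + 2  →[5↦6]→  3·6^6 + 3·6^3 + 3·6^2 + 3·6 + 2 = 140744  −1 ⇒ G_4=140743
G_4=140743  [base 6] 3·6^6 + 3·6^3 + 3·6^2 + 3·6 + 1  →[6↦7]→  3·7^7 + 3·7^3 + 3·7^2 + 3·7 + 1 = 2471827  −1 ⇒ G_5=2471826
G_5=2471826  [base 7] 3·7^7 + 3·7^3 + 3·7^2 + 3·7  →[7↦8]→  3·8^8 + 3·8^3 + 3·8^2 + 3·8 = 50333400  −1 ⇒ G_6=50333399
G_6=50333399  [base 8] 3·8^8 + 3·8^3 + 3·8^2 + 2·8 + 7  →[8↦9]→  3·9^9 + 3·9^3 + 3·9^2 + 2·9 + 7 = 1162263922  −1 ⇒ G_7=1162263921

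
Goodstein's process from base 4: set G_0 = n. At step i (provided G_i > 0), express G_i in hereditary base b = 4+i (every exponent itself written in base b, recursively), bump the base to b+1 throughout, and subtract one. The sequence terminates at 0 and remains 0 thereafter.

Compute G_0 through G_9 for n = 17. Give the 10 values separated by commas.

(0) 17|_4 = 4^2 + 1 ↦ 5^2 + 1|_5 = 26 ⇒ 25
(1) 25|_5 = 5^2 ↦ 6^2|_6 = 36 ⇒ 35
(2) 35|_6 = 5·6 + 5 ↦ 5·7 + 5|_7 = 40 ⇒ 39
(3) 39|_7 = 5·7 + 4 ↦ 5·8 + 4|_8 = 44 ⇒ 43
(4) 43|_8 = 5·8 + 3 ↦ 5·9 + 3|_9 = 48 ⇒ 47
(5) 47|_9 = 5·9 + 2 ↦ 5·10 + 2|_10 = 52 ⇒ 51
(6) 51|_10 = 5·10 + 1 ↦ 5·11 + 1|_11 = 56 ⇒ 55
(7) 55|_11 = 5·11 ↦ 5·12|_12 = 60 ⇒ 59
(8) 59|_12 = 4·12 + 11 ↦ 4·13 + 11|_13 = 63 ⇒ 62

17, 25, 35, 39, 43, 47, 51, 55, 59, 62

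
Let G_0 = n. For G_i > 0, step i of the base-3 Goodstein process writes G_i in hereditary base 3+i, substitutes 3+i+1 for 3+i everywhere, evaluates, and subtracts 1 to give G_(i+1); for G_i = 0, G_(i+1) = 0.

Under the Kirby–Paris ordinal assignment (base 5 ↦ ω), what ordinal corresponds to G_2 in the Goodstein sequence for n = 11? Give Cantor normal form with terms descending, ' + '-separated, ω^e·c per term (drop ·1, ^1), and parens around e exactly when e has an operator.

ω^2

G_0=11  [base 3] 3^2 + 2  →[3↦4]→  4^2 + 2 = 18  −1 ⇒ G_1=17
G_1=17  [base 4] 4^2 + 1  →[4↦5]→  5^2 + 1 = 26  −1 ⇒ G_2=25
G_2=25  [base 5] 5^2  →[5↦6]→  6^2 = 36  −1 ⇒ G_3=35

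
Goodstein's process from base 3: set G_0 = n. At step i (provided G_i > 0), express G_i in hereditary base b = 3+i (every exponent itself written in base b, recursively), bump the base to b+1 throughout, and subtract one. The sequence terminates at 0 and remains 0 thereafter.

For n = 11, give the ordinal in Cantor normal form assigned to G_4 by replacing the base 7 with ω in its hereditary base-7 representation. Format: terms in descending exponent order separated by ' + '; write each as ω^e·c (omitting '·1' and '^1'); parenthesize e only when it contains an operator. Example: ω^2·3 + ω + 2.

i=0: 11 = 3^2 + 2 (b=3); 3→4: 4^2 + 2 = 18; 18−1 = 17
i=1: 17 = 4^2 + 1 (b=4); 4→5: 5^2 + 1 = 26; 26−1 = 25
i=2: 25 = 5^2 (b=5); 5→6: 6^2 = 36; 36−1 = 35
i=3: 35 = 5·6 + 5 (b=6); 6→7: 5·7 + 5 = 40; 40−1 = 39
i=4: 39 = 5·7 + 4 (b=7); 7→8: 5·8 + 4 = 44; 44−1 = 43

ω·5 + 4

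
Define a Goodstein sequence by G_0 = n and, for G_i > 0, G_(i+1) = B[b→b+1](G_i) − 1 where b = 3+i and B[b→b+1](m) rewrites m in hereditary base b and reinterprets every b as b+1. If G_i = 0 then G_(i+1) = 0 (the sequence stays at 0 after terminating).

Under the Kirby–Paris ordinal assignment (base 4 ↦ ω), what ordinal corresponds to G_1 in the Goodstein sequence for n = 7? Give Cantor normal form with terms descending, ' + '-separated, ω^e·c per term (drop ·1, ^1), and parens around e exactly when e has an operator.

ω·2

[0] 7 ≡ 2·3 + 1 (base 3). Lift 4: 9. −1: 8.
[1] 8 ≡ 2·4 (base 4). Lift 5: 10. −1: 9.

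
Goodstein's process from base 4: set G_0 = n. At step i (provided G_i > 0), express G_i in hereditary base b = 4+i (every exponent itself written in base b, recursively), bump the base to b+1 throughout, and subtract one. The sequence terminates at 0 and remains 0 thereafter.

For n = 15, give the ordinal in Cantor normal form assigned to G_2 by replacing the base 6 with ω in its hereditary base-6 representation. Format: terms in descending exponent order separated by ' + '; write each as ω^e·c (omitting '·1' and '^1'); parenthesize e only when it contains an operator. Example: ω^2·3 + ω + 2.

15 —HB4→ 3·4 + 3 —bump→ 3·5 + 3 = 18 —(−1)→ 17
17 —HB5→ 3·5 + 2 —bump→ 3·6 + 2 = 20 —(−1)→ 19
19 —HB6→ 3·6 + 1 —bump→ 3·7 + 1 = 22 —(−1)→ 21

ω·3 + 1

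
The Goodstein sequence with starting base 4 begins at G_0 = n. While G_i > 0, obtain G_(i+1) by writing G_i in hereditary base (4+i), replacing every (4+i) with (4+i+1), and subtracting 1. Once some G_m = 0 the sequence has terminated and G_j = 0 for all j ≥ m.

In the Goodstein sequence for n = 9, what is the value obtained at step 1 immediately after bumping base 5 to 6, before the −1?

12

base 4: 9 = 2·4 + 1; at 5: 2·5 + 1 = 11; next = 10
base 5: 10 = 2·5; at 6: 2·6 = 12; next = 11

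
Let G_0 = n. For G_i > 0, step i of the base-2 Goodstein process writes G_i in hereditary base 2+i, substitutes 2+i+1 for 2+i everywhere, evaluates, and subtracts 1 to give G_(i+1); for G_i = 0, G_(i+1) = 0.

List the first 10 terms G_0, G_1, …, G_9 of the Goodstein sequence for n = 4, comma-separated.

step 0: 4 = 2^2; sub 3 for 2: 3^3; = 27; G_1 = 27−1 = 26
step 1: 26 = 2·3^2 + 2·3 + 2; sub 4 for 3: 2·4^2 + 2·4 + 2; = 42; G_2 = 42−1 = 41
step 2: 41 = 2·4^2 + 2·4 + 1; sub 5 for 4: 2·5^2 + 2·5 + 1; = 61; G_3 = 61−1 = 60
step 3: 60 = 2·5^2 + 2·5; sub 6 for 5: 2·6^2 + 2·6; = 84; G_4 = 84−1 = 83
step 4: 83 = 2·6^2 + 6 + 5; sub 7 for 6: 2·7^2 + 7 + 5; = 110; G_5 = 110−1 = 109
step 5: 109 = 2·7^2 + 7 + 4; sub 8 for 7: 2·8^2 + 8 + 4; = 140; G_6 = 140−1 = 139
step 6: 139 = 2·8^2 + 8 + 3; sub 9 for 8: 2·9^2 + 9 + 3; = 174; G_7 = 174−1 = 173
step 7: 173 = 2·9^2 + 9 + 2; sub 10 for 9: 2·10^2 + 10 + 2; = 212; G_8 = 212−1 = 211
step 8: 211 = 2·10^2 + 10 + 1; sub 11 for 10: 2·11^2 + 11 + 1; = 254; G_9 = 254−1 = 253

4, 26, 41, 60, 83, 109, 139, 173, 211, 253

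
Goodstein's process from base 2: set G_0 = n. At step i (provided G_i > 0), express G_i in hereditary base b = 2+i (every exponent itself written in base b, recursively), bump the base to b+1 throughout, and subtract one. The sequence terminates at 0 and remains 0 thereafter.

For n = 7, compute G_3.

3127

i=0: 7 = 2^2 + 2 + 1 (b=2); 2→3: 3^3 + 3 + 1 = 31; 31−1 = 30
i=1: 30 = 3^3 + 3 (b=3); 3→4: 4^4 + 4 = 260; 260−1 = 259
i=2: 259 = 4^4 + 3 (b=4); 4→5: 5^5 + 3 = 3128; 3128−1 = 3127
i=3: 3127 = 5^5 + 2 (b=5); 5→6: 6^6 + 2 = 46658; 46658−1 = 46657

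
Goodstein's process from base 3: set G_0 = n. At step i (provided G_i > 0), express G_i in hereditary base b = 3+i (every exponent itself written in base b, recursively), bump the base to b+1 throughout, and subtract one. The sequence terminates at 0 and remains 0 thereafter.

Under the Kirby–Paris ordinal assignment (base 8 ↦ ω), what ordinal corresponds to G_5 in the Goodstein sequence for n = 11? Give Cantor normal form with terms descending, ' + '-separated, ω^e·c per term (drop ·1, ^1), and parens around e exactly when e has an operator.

base 3: 11 = 3^2 + 2; at 4: 4^2 + 2 = 18; next = 17
base 4: 17 = 4^2 + 1; at 5: 5^2 + 1 = 26; next = 25
base 5: 25 = 5^2; at 6: 6^2 = 36; next = 35
base 6: 35 = 5·6 + 5; at 7: 5·7 + 5 = 40; next = 39
base 7: 39 = 5·7 + 4; at 8: 5·8 + 4 = 44; next = 43

ω·5 + 3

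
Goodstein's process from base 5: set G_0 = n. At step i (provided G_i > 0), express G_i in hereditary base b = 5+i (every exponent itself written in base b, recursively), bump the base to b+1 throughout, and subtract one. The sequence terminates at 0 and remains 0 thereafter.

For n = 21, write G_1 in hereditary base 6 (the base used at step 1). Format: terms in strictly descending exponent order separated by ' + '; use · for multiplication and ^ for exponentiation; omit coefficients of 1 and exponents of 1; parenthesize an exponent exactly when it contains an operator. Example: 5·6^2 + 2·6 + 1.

4·6

base 5: 21 = 4·5 + 1; at 6: 4·6 + 1 = 25; next = 24
base 6: 24 = 4·6; at 7: 4·7 = 28; next = 27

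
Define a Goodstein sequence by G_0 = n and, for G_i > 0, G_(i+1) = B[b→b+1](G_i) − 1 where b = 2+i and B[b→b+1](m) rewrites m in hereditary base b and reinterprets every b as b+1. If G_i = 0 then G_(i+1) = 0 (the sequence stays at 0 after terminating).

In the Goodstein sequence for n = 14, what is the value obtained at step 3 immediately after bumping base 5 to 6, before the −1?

326592

G_0=14  [base 2] 2^(2 + 1) + 2^2 + 2  →[2↦3]→  3^(3 + 1) + 3^3 + 3 = 111  −1 ⇒ G_1=110
G_1=110  [base 3] 3^(3 + 1) + 3^3 + 2  →[3↦4]→  4^(4 + 1) + 4^4 + 2 = 1282  −1 ⇒ G_2=1281
G_2=1281  [base 4] 4^(4 + 1) + 4^4 + 1  →[4↦5]→  5^(5 + 1) + 5^5 + 1 = 18751  −1 ⇒ G_3=18750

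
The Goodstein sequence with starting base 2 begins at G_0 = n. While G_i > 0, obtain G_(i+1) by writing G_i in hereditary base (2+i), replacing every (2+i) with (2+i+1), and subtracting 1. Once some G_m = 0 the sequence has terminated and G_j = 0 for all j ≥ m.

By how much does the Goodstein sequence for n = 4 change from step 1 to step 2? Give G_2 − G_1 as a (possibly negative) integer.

15

base 2: 4 = 2^2; at 3: 3^3 = 27; next = 26
base 3: 26 = 2·3^2 + 2·3 + 2; at 4: 2·4^2 + 2·4 + 2 = 42; next = 41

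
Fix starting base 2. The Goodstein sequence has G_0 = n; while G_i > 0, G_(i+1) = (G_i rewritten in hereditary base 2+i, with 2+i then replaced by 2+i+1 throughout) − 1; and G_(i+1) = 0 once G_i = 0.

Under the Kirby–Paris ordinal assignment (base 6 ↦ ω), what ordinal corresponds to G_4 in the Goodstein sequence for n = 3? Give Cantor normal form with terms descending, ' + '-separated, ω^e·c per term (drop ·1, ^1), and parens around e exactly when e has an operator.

1

G_0 = 3. HB_2(3) = 2 + 1. Bump = 4. G_1 = 3.
G_1 = 3. HB_3(3) = 3. Bump = 4. G_2 = 3.
G_2 = 3. HB_4(3) = 3. Bump = 3. G_3 = 2.
G_3 = 2. HB_5(2) = 2. Bump = 2. G_4 = 1.
G_4 = 1. HB_6(1) = 1. Bump = 1. G_5 = 0.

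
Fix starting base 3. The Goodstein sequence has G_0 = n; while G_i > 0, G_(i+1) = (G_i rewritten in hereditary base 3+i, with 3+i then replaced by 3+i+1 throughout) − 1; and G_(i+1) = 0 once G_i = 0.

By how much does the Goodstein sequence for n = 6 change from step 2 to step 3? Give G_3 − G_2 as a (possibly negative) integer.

i=0: 6 = 2·3 (b=3); 3→4: 2·4 = 8; 8−1 = 7
i=1: 7 = 4 + 3 (b=4); 4→5: 5 + 3 = 8; 8−1 = 7
i=2: 7 = 5 + 2 (b=5); 5→6: 6 + 2 = 8; 8−1 = 7

0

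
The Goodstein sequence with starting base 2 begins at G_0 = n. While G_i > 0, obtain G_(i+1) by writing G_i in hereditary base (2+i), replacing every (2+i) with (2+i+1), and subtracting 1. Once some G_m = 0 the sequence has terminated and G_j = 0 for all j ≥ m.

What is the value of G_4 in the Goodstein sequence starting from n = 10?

279935

10 —HB2→ 2^(2 + 1) + 2 —bump→ 3^(3 + 1) + 3 = 84 —(−1)→ 83
83 —HB3→ 3^(3 + 1) + 2 —bump→ 4^(4 + 1) + 2 = 1026 —(−1)→ 1025
1025 —HB4→ 4^(4 + 1) + 1 —bump→ 5^(5 + 1) + 1 = 15626 —(−1)→ 15625
15625 —HB5→ 5^(5 + 1) —bump→ 6^(6 + 1) = 279936 —(−1)→ 279935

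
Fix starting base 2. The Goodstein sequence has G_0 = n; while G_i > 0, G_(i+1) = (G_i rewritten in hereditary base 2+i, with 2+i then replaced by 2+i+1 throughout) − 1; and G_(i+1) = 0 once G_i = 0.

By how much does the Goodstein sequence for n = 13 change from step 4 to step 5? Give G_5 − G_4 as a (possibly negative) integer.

5485287

base 2: 13 = 2^(2 + 1) + 2^2 + 1; at 3: 3^(3 + 1) + 3^3 + 1 = 109; next = 108
base 3: 108 = 3^(3 + 1) + 3^3; at 4: 4^(4 + 1) + 4^4 = 1280; next = 1279
base 4: 1279 = 4^(4 + 1) + 3·4^3 + 3·4^2 + 3·4 + 3; at 5: 5^(5 + 1) + 3·5^3 + 3·5^2 + 3·5 + 3 = 16093; next = 16092
base 5: 16092 = 5^(5 + 1) + 3·5^3 + 3·5^2 + 3·5 + 2; at 6: 6^(6 + 1) + 3·6^3 + 3·6^2 + 3·6 + 2 = 280712; next = 280711
base 6: 280711 = 6^(6 + 1) + 3·6^3 + 3·6^2 + 3·6 + 1; at 7: 7^(7 + 1) + 3·7^3 + 3·7^2 + 3·7 + 1 = 5765999; next = 5765998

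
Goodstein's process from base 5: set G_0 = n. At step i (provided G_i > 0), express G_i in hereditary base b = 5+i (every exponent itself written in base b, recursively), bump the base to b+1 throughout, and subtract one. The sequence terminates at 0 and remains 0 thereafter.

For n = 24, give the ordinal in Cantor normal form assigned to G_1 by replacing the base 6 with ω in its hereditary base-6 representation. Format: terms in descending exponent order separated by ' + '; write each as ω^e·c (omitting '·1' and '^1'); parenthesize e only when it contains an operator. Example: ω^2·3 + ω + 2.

G_0 = 24. HB_5(24) = 4·5 + 4. Bump = 28. G_1 = 27.
G_1 = 27. HB_6(27) = 4·6 + 3. Bump = 31. G_2 = 30.

ω·4 + 3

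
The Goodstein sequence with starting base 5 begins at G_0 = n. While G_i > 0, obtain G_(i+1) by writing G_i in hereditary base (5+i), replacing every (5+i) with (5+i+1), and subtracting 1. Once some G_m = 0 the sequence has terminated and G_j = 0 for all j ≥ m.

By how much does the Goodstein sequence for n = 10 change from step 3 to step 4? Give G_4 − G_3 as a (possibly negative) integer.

0

i=0: 10 = 2·5 (b=5); 5→6: 2·6 = 12; 12−1 = 11
i=1: 11 = 6 + 5 (b=6); 6→7: 7 + 5 = 12; 12−1 = 11
i=2: 11 = 7 + 4 (b=7); 7→8: 8 + 4 = 12; 12−1 = 11
i=3: 11 = 8 + 3 (b=8); 8→9: 9 + 3 = 12; 12−1 = 11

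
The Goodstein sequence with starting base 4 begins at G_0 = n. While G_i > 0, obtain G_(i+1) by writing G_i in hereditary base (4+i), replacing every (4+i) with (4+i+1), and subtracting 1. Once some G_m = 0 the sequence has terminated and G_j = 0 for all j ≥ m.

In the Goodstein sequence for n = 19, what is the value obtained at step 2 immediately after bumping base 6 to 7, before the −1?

50

19 —HB4→ 4^2 + 3 —bump→ 5^2 + 3 = 28 —(−1)→ 27
27 —HB5→ 5^2 + 2 —bump→ 6^2 + 2 = 38 —(−1)→ 37
37 —HB6→ 6^2 + 1 —bump→ 7^2 + 1 = 50 —(−1)→ 49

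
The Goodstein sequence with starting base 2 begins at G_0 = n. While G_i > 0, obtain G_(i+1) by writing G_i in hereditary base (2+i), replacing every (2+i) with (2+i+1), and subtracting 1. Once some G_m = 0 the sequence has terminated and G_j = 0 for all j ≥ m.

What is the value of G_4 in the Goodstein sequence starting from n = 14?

326591

[0] 14 ≡ 2^(2 + 1) + 2^2 + 2 (base 2). Lift 3: 111. −1: 110.
[1] 110 ≡ 3^(3 + 1) + 3^3 + 2 (base 3). Lift 4: 1282. −1: 1281.
[2] 1281 ≡ 4^(4 + 1) + 4^4 + 1 (base 4). Lift 5: 18751. −1: 18750.
[3] 18750 ≡ 5^(5 + 1) + 5^5 (base 5). Lift 6: 326592. −1: 326591.
[4] 326591 ≡ 6^(6 + 1) + 5·6^5 + 5·6^4 + 5·6^3 + 5·6^2 + 5·6 + 5 (base 6). Lift 7: 5862841. −1: 5862840.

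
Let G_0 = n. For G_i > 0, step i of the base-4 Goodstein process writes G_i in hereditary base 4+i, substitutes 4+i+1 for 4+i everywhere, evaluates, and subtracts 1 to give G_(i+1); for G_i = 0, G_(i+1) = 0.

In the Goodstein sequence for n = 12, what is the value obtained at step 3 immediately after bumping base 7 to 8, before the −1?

18

G_0 = 12. HB_4(12) = 3·4. Bump = 15. G_1 = 14.
G_1 = 14. HB_5(14) = 2·5 + 4. Bump = 16. G_2 = 15.
G_2 = 15. HB_6(15) = 2·6 + 3. Bump = 17. G_3 = 16.
G_3 = 16. HB_7(16) = 2·7 + 2. Bump = 18. G_4 = 17.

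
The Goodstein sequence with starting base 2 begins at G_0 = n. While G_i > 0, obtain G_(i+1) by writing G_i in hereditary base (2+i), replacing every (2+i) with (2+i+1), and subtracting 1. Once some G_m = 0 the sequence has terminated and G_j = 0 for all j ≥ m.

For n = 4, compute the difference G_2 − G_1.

15

G_0=4  [base 2] 2^2  →[2↦3]→  3^3 = 27  −1 ⇒ G_1=26
G_1=26  [base 3] 2·3^2 + 2·3 + 2  →[3↦4]→  2·4^2 + 2·4 + 2 = 42  −1 ⇒ G_2=41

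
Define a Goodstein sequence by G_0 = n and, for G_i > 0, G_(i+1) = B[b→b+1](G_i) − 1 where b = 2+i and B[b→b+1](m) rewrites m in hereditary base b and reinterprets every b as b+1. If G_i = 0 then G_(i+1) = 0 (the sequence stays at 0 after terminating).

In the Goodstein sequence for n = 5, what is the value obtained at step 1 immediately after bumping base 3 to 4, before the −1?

[0] 5 ≡ 2^2 + 1 (base 2). Lift 3: 28. −1: 27.
[1] 27 ≡ 3^3 (base 3). Lift 4: 256. −1: 255.

256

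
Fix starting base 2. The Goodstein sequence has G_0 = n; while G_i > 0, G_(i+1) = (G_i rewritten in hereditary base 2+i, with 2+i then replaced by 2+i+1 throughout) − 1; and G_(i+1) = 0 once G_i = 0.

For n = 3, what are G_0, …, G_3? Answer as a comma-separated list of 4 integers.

3, 3, 3, 2

G_0 = 3. HB_2(3) = 2 + 1. Bump = 4. G_1 = 3.
G_1 = 3. HB_3(3) = 3. Bump = 4. G_2 = 3.
G_2 = 3. HB_4(3) = 3. Bump = 3. G_3 = 2.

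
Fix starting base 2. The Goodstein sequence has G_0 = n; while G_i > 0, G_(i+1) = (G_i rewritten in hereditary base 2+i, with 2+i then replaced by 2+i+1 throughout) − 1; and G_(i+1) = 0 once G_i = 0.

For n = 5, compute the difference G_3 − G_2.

212

G_0=5  [base 2] 2^2 + 1  →[2↦3]→  3^3 + 1 = 28  −1 ⇒ G_1=27
G_1=27  [base 3] 3^3  →[3↦4]→  4^4 = 256  −1 ⇒ G_2=255
G_2=255  [base 4] 3·4^3 + 3·4^2 + 3·4 + 3  →[4↦5]→  3·5^3 + 3·5^2 + 3·5 + 3 = 468  −1 ⇒ G_3=467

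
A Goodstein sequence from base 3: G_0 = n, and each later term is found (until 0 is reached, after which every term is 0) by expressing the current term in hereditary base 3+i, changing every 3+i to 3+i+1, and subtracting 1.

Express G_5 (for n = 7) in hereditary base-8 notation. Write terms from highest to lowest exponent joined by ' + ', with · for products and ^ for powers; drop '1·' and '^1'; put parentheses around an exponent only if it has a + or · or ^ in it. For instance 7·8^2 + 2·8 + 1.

8 + 1

G_0 = 7. HB_3(7) = 2·3 + 1. Bump = 9. G_1 = 8.
G_1 = 8. HB_4(8) = 2·4. Bump = 10. G_2 = 9.
G_2 = 9. HB_5(9) = 5 + 4. Bump = 10. G_3 = 9.
G_3 = 9. HB_6(9) = 6 + 3. Bump = 10. G_4 = 9.
G_4 = 9. HB_7(9) = 7 + 2. Bump = 10. G_5 = 9.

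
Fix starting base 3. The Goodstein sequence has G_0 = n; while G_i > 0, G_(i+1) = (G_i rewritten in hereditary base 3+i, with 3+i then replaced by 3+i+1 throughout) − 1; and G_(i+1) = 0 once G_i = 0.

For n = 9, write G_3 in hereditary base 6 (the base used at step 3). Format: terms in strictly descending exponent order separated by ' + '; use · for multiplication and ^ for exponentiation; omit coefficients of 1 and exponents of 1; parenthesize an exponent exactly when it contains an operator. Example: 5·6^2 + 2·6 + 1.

3·6 + 1

G_0 = 9. HB_3(9) = 3^2. Bump = 16. G_1 = 15.
G_1 = 15. HB_4(15) = 3·4 + 3. Bump = 18. G_2 = 17.
G_2 = 17. HB_5(17) = 3·5 + 2. Bump = 20. G_3 = 19.
G_3 = 19. HB_6(19) = 3·6 + 1. Bump = 22. G_4 = 21.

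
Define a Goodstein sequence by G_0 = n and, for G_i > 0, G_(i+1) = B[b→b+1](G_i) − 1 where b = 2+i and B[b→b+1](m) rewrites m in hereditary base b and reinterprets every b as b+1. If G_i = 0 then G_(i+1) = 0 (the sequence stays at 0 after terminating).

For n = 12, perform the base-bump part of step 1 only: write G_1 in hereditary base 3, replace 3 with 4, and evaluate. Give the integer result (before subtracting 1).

1066

step 0: 12 = 2^(2 + 1) + 2^2; sub 3 for 2: 3^(3 + 1) + 3^3; = 108; G_1 = 108−1 = 107
step 1: 107 = 3^(3 + 1) + 2·3^2 + 2·3 + 2; sub 4 for 3: 4^(4 + 1) + 2·4^2 + 2·4 + 2; = 1066; G_2 = 1066−1 = 1065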